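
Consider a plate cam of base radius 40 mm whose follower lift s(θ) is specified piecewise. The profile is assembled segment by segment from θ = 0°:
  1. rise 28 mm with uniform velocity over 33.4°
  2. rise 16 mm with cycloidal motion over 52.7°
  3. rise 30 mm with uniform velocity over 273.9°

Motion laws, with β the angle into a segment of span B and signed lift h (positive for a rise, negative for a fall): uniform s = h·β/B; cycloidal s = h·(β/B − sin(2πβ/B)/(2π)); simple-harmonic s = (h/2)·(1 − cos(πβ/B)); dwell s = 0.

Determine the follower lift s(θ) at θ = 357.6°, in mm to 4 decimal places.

seg 1 [0°–33.4°] uniform, h=28: full span → s += 28 → s = 28.0000
seg 2 [33.4°–86.1°] cycloidal, h=16: full span → s += 16 → s = 44.0000
seg 3 [86.1°–360°] uniform, h=30: θ=357.6° here. β=271.5, B=273.9. 30·271.5/273.9 = 29.7371 → s = 73.7371

73.7371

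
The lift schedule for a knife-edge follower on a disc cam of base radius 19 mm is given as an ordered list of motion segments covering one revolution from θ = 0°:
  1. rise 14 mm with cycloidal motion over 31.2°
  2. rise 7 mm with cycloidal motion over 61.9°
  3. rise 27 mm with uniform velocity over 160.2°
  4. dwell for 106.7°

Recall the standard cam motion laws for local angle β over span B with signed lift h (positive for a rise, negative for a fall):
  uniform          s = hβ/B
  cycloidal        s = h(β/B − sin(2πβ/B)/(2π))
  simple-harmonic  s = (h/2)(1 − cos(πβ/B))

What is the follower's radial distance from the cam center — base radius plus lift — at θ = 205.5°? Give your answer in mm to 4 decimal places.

seg 1 [0°–31.2°] cycloidal, h=14: full span → s += 14 → s = 14.0000
seg 2 [31.2°–93.1°] cycloidal, h=7: full span → s += 7 → s = 21.0000
seg 3 [93.1°–253.3°] uniform, h=27: θ=205.5° here. β=112.4, B=160.2. 27·112.4/160.2 = 18.9438 → s = 39.9438
radial distance = base radius + s = 19 + 39.9438 = 58.9438

58.9438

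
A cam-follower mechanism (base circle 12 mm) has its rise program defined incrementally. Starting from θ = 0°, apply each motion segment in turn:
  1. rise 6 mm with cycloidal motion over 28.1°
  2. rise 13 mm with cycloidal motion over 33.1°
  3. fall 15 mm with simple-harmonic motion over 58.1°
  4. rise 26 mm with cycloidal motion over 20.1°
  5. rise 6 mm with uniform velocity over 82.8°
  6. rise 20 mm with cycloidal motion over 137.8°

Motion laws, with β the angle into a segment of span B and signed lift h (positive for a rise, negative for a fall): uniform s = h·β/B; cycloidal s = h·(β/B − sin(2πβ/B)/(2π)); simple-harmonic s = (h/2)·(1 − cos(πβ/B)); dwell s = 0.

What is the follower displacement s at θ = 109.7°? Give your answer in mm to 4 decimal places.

seg 1 [0°–28.1°] cycloidal, h=6: full span → s += 6 → s = 6.0000
seg 2 [28.1°–61.2°] cycloidal, h=13: full span → s += 13 → s = 19.0000
seg 3 [61.2°–119.3°] simple-harmonic, h=-15: θ=109.7° here. β=48.5, B=58.1. -15/2·(1 − cos(π·0.8348)) = -14.0120 → s = 4.9880

4.9880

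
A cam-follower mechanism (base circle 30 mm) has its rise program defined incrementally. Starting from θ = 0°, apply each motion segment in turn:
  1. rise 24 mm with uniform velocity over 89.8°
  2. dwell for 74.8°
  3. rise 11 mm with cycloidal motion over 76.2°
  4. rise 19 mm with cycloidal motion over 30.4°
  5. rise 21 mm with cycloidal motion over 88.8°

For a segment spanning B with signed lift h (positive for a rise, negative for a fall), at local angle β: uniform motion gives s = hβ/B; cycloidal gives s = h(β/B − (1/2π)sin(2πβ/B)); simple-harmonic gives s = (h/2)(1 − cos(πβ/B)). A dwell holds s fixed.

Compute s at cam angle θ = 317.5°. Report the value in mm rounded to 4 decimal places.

seg 1 [0°–89.8°] uniform, h=24: full span → s += 24 → s = 24.0000
seg 2 [89.8°–164.6°] dwell: s stays 24.0000
seg 3 [164.6°–240.8°] cycloidal, h=11: full span → s += 11 → s = 35.0000
seg 4 [240.8°–271.2°] cycloidal, h=19: full span → s += 19 → s = 54.0000
seg 5 [271.2°–360°] cycloidal, h=21: θ=317.5° here. β=46.3, B=88.8. 21·(0.5214 − sin(2π·0.5214)/(2π)) = 11.3973 → s = 65.3973

65.3973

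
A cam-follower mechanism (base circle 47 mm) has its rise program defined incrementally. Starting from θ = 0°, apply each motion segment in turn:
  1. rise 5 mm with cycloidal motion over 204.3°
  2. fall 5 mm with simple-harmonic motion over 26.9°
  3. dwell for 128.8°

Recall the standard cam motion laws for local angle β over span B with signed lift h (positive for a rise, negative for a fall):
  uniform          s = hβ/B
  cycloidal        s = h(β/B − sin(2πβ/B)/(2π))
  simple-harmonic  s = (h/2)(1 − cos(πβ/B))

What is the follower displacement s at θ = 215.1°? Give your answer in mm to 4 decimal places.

seg 1 [0°–204.3°] cycloidal, h=5: full span → s += 5 → s = 5.0000
seg 2 [204.3°–231.2°] simple-harmonic, h=-5: θ=215.1° here. β=10.8, B=26.9. -5/2·(1 − cos(π·0.4015)) = -1.7386 → s = 3.2614

3.2614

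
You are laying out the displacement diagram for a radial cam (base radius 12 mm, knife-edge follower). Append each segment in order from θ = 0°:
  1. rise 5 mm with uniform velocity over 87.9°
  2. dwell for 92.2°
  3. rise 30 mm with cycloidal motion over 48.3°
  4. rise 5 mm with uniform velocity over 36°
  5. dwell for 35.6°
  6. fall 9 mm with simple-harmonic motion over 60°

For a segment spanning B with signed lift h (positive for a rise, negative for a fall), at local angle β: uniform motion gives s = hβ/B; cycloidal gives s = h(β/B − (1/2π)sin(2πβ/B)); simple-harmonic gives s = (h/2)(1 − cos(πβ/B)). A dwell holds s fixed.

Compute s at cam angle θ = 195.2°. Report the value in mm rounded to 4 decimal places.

seg 1 [0°–87.9°] uniform, h=5: full span → s += 5 → s = 5.0000
seg 2 [87.9°–180.1°] dwell: s stays 5.0000
seg 3 [180.1°–228.4°] cycloidal, h=30: θ=195.2° here. β=15.1, B=48.3. 30·(0.3126 − sin(2π·0.3126)/(2π)) = 4.9692 → s = 9.9692

9.9692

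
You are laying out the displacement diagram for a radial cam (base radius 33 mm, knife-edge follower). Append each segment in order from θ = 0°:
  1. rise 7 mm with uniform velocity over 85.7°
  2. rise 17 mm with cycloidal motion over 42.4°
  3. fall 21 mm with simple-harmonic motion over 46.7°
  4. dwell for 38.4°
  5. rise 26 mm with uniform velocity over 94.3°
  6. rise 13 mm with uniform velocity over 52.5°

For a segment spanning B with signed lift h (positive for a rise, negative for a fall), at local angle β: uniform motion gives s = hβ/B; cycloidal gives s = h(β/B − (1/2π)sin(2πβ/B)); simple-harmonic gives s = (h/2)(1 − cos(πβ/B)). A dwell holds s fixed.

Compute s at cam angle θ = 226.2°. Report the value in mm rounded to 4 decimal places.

seg 1 [0°–85.7°] uniform, h=7: full span → s += 7 → s = 7.0000
seg 2 [85.7°–128.1°] cycloidal, h=17: full span → s += 17 → s = 24.0000
seg 3 [128.1°–174.8°] simple-harmonic, h=-21: full span → s += -21 → s = 3.0000
seg 4 [174.8°–213.2°] dwell: s stays 3.0000
seg 5 [213.2°–307.5°] uniform, h=26: θ=226.2° here. β=13, B=94.3. 26·13/94.3 = 3.5843 → s = 6.5843

6.5843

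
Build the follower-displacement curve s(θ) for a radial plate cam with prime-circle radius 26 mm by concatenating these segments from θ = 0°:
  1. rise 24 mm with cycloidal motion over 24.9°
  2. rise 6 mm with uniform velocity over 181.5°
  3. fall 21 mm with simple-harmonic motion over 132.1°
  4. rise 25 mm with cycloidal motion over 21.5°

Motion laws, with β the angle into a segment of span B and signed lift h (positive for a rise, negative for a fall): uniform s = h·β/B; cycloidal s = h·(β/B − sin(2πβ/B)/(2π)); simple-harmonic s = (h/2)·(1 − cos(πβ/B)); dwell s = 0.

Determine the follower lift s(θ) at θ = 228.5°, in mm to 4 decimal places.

seg 1 [0°–24.9°] cycloidal, h=24: full span → s += 24 → s = 24.0000
seg 2 [24.9°–206.4°] uniform, h=6: full span → s += 6 → s = 30.0000
seg 3 [206.4°–338.5°] simple-harmonic, h=-21: θ=228.5° here. β=22.1, B=132.1. -21/2·(1 − cos(π·0.1673)) = -1.4172 → s = 28.5828

28.5828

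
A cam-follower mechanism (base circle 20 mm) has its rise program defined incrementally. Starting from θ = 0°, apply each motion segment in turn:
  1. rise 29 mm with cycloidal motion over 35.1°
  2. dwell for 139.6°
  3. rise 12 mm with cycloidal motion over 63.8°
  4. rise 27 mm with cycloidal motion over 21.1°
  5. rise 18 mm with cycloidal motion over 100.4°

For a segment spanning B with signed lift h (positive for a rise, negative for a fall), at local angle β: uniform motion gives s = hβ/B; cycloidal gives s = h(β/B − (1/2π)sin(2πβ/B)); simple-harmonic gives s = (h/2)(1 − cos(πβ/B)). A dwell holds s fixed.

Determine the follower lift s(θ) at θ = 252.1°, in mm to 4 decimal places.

seg 1 [0°–35.1°] cycloidal, h=29: full span → s += 29 → s = 29.0000
seg 2 [35.1°–174.7°] dwell: s stays 29.0000
seg 3 [174.7°–238.5°] cycloidal, h=12: full span → s += 12 → s = 41.0000
seg 4 [238.5°–259.6°] cycloidal, h=27: θ=252.1° here. β=13.6, B=21.1. 27·(0.6445 − sin(2π·0.6445)/(2π)) = 20.7908 → s = 61.7908

61.7908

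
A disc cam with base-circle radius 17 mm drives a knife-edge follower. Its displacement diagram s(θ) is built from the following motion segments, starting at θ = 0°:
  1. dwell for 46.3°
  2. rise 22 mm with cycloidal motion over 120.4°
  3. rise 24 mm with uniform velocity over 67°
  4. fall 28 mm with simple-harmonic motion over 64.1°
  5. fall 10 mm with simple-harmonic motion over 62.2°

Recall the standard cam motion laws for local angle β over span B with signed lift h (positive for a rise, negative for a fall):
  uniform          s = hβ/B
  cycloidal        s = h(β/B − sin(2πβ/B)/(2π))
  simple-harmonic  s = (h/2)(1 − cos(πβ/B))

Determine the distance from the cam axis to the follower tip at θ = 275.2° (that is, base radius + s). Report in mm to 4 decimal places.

seg 1 [0°–46.3°] dwell: s stays 0.0000
seg 2 [46.3°–166.7°] cycloidal, h=22: full span → s += 22 → s = 22.0000
seg 3 [166.7°–233.7°] uniform, h=24: full span → s += 24 → s = 46.0000
seg 4 [233.7°–297.8°] simple-harmonic, h=-28: θ=275.2° here. β=41.5, B=64.1. -28/2·(1 − cos(π·0.6474)) = -20.2548 → s = 25.7452
radial distance = base radius + s = 17 + 25.7452 = 42.7452

42.7452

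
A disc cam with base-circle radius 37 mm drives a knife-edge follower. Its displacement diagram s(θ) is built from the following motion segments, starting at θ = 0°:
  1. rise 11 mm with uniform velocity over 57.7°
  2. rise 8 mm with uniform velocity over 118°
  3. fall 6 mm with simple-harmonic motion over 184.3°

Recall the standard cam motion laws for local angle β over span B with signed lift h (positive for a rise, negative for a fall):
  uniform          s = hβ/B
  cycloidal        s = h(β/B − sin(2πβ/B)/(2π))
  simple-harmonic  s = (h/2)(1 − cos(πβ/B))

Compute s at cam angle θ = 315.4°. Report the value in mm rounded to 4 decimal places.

seg 1 [0°–57.7°] uniform, h=11: full span → s += 11 → s = 11.0000
seg 2 [57.7°–175.7°] uniform, h=8: full span → s += 8 → s = 19.0000
seg 3 [175.7°–360°] simple-harmonic, h=-6: θ=315.4° here. β=139.7, B=184.3. -6/2·(1 − cos(π·0.7580)) = -5.1740 → s = 13.8260

13.8260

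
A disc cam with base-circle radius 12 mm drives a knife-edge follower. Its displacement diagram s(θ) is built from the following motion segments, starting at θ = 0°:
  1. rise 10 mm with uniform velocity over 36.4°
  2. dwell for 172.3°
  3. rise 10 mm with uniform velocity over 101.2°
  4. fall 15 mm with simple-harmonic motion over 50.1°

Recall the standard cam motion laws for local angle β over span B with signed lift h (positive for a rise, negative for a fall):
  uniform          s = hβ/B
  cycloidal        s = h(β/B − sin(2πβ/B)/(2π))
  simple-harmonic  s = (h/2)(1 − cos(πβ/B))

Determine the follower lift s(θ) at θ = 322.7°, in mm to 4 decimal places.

seg 1 [0°–36.4°] uniform, h=10: full span → s += 10 → s = 10.0000
seg 2 [36.4°–208.7°] dwell: s stays 10.0000
seg 3 [208.7°–309.9°] uniform, h=10: full span → s += 10 → s = 20.0000
seg 4 [309.9°–360°] simple-harmonic, h=-15: θ=322.7° here. β=12.8, B=50.1. -15/2·(1 − cos(π·0.2555)) = -2.2889 → s = 17.7111

17.7111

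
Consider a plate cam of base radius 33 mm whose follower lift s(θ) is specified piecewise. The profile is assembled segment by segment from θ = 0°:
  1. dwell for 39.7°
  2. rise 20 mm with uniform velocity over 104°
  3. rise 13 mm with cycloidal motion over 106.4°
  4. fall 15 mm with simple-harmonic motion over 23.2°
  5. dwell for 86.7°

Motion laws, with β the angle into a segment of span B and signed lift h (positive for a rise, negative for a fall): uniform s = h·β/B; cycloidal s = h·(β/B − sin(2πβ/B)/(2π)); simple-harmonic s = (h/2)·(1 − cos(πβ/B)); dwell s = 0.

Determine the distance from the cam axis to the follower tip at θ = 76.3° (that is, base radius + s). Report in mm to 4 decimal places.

seg 1 [0°–39.7°] dwell: s stays 0.0000
seg 2 [39.7°–143.7°] uniform, h=20: θ=76.3° here. β=36.6, B=104. 20·36.6/104 = 7.0385 → s = 7.0385
radial distance = base radius + s = 33 + 7.0385 = 40.0385

40.0385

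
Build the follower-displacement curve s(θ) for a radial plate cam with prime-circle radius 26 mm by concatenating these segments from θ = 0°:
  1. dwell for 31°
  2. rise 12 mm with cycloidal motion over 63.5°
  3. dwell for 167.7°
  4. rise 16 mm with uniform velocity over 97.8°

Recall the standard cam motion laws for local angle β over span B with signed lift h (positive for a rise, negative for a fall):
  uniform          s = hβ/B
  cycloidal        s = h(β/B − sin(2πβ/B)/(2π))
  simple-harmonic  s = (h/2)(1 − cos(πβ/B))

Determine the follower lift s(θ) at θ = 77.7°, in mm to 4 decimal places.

seg 1 [0°–31°] dwell: s stays 0.0000
seg 2 [31°–94.5°] cycloidal, h=12: θ=77.7° here. β=46.7, B=63.5. 12·(0.7354 − sin(2π·0.7354)/(2π)) = 10.7271 → s = 10.7271

10.7271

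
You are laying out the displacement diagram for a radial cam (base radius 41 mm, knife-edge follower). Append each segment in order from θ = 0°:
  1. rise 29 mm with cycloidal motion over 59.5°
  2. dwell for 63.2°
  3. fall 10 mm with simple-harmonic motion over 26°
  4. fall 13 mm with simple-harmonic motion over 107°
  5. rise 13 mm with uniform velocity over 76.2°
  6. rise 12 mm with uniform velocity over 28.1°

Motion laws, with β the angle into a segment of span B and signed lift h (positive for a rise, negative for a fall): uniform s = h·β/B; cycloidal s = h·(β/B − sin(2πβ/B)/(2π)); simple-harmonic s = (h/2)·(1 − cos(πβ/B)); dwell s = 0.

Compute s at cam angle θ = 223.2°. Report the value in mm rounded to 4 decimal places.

seg 1 [0°–59.5°] cycloidal, h=29: full span → s += 29 → s = 29.0000
seg 2 [59.5°–122.7°] dwell: s stays 29.0000
seg 3 [122.7°–148.7°] simple-harmonic, h=-10: full span → s += -10 → s = 19.0000
seg 4 [148.7°–255.7°] simple-harmonic, h=-13: θ=223.2° here. β=74.5, B=107. -13/2·(1 − cos(π·0.6963)) = -10.2586 → s = 8.7414

8.7414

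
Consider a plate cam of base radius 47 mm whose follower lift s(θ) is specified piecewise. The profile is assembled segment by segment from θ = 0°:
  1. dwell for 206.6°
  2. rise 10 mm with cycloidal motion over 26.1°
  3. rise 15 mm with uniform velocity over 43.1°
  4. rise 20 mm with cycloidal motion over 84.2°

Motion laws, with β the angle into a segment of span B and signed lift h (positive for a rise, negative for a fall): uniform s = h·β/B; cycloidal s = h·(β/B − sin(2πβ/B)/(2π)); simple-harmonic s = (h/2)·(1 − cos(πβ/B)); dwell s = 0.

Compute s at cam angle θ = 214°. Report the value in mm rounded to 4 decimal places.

seg 1 [0°–206.6°] dwell: s stays 0.0000
seg 2 [206.6°–232.7°] cycloidal, h=10: θ=214° here. β=7.4, B=26.1. 10·(0.2835 − sin(2π·0.2835)/(2π)) = 1.2789 → s = 1.2789

1.2789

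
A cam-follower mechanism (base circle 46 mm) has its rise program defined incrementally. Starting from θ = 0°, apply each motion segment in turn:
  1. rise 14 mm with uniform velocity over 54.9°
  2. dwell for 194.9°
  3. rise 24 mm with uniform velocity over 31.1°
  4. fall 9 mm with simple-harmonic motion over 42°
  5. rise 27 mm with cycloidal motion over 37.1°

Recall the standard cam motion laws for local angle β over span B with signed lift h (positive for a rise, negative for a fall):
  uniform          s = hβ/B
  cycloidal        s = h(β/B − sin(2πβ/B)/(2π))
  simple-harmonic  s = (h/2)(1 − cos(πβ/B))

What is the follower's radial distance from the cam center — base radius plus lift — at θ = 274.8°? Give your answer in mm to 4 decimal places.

seg 1 [0°–54.9°] uniform, h=14: full span → s += 14 → s = 14.0000
seg 2 [54.9°–249.8°] dwell: s stays 14.0000
seg 3 [249.8°–280.9°] uniform, h=24: θ=274.8° here. β=25, B=31.1. 24·25/31.1 = 19.2926 → s = 33.2926
radial distance = base radius + s = 46 + 33.2926 = 79.2926

79.2926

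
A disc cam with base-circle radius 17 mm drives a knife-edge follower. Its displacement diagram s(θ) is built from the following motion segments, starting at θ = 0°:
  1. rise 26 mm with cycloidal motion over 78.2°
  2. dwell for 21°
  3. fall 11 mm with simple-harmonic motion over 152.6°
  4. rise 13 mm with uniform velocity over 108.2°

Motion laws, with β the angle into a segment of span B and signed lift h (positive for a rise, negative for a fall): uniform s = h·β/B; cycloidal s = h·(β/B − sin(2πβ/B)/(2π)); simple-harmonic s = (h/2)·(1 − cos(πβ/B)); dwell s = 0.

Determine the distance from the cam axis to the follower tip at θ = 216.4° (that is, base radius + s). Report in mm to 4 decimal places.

seg 1 [0°–78.2°] cycloidal, h=26: full span → s += 26 → s = 26.0000
seg 2 [78.2°–99.2°] dwell: s stays 26.0000
seg 3 [99.2°–251.8°] simple-harmonic, h=-11: θ=216.4° here. β=117.2, B=152.6. -11/2·(1 − cos(π·0.7680)) = -9.6029 → s = 16.3971
radial distance = base radius + s = 17 + 16.3971 = 33.3971

33.3971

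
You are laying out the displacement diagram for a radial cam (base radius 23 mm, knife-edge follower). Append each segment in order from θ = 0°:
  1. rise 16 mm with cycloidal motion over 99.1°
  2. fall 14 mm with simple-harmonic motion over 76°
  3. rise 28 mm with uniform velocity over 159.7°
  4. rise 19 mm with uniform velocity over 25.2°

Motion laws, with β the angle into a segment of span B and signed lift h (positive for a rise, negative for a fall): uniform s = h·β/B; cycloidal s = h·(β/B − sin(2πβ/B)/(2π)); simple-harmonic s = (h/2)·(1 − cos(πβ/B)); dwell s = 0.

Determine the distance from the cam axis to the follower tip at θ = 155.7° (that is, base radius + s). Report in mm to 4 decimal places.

seg 1 [0°–99.1°] cycloidal, h=16: full span → s += 16 → s = 16.0000
seg 2 [99.1°–175.1°] simple-harmonic, h=-14: θ=155.7° here. β=56.6, B=76. -14/2·(1 − cos(π·0.7447)) = -11.8672 → s = 4.1328
radial distance = base radius + s = 23 + 4.1328 = 27.1328

27.1328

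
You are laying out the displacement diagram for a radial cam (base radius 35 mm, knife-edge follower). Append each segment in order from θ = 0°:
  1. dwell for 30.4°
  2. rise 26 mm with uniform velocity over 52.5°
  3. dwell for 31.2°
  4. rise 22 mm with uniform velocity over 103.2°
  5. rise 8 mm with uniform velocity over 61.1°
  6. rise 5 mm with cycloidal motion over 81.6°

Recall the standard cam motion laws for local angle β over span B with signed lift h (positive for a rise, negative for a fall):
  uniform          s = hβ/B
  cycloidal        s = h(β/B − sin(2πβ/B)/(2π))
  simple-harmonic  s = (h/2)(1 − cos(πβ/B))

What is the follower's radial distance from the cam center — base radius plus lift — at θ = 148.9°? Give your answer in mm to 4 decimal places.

seg 1 [0°–30.4°] dwell: s stays 0.0000
seg 2 [30.4°–82.9°] uniform, h=26: full span → s += 26 → s = 26.0000
seg 3 [82.9°–114.1°] dwell: s stays 26.0000
seg 4 [114.1°–217.3°] uniform, h=22: θ=148.9° here. β=34.8, B=103.2. 22·34.8/103.2 = 7.4186 → s = 33.4186
radial distance = base radius + s = 35 + 33.4186 = 68.4186

68.4186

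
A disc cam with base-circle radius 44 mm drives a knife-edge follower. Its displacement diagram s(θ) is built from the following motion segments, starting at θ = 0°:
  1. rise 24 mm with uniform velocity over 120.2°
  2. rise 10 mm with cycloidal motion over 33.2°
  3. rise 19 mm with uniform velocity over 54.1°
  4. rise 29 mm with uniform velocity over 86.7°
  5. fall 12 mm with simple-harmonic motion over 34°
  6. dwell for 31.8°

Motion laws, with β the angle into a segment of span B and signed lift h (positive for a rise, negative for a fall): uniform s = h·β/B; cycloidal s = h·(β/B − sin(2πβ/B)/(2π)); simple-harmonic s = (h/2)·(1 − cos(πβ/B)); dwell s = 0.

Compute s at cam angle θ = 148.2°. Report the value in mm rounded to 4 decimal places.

seg 1 [0°–120.2°] uniform, h=24: full span → s += 24 → s = 24.0000
seg 2 [120.2°–153.4°] cycloidal, h=10: θ=148.2° here. β=28, B=33.2. 10·(0.8434 − sin(2π·0.8434)/(2π)) = 9.7591 → s = 33.7591

33.7591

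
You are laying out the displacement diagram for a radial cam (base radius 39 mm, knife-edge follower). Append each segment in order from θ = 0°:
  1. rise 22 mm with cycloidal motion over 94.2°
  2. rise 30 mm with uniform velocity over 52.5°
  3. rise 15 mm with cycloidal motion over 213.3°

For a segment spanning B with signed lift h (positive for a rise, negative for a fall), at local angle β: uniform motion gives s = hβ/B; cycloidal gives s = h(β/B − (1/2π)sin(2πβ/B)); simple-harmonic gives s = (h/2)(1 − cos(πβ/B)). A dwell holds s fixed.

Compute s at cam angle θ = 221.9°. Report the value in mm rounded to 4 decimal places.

seg 1 [0°–94.2°] cycloidal, h=22: full span → s += 22 → s = 22.0000
seg 2 [94.2°–146.7°] uniform, h=30: full span → s += 30 → s = 52.0000
seg 3 [146.7°–360°] cycloidal, h=15: θ=221.9° here. β=75.2, B=213.3. 15·(0.3526 − sin(2π·0.3526)/(2π)) = 3.3797 → s = 55.3797

55.3797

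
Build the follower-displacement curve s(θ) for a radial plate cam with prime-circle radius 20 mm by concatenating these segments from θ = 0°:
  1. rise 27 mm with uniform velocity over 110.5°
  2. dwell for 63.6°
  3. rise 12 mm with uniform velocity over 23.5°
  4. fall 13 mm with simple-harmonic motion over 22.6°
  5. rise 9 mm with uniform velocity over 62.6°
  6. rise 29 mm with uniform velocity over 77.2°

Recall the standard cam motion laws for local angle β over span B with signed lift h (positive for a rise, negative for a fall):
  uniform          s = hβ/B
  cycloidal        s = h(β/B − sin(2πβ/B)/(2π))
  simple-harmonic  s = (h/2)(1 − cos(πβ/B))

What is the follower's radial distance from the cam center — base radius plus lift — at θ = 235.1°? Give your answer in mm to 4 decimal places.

seg 1 [0°–110.5°] uniform, h=27: full span → s += 27 → s = 27.0000
seg 2 [110.5°–174.1°] dwell: s stays 27.0000
seg 3 [174.1°–197.6°] uniform, h=12: full span → s += 12 → s = 39.0000
seg 4 [197.6°–220.2°] simple-harmonic, h=-13: full span → s += -13 → s = 26.0000
seg 5 [220.2°–282.8°] uniform, h=9: θ=235.1° here. β=14.9, B=62.6. 9·14.9/62.6 = 2.1422 → s = 28.1422
radial distance = base radius + s = 20 + 28.1422 = 48.1422

48.1422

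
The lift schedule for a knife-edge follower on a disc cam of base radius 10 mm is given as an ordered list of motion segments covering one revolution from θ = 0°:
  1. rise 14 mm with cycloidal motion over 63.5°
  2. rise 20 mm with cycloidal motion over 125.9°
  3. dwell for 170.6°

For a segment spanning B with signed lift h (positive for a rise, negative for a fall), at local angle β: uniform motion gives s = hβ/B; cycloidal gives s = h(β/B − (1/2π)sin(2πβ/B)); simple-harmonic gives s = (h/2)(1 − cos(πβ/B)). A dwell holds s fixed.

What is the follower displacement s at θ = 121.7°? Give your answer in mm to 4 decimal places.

seg 1 [0°–63.5°] cycloidal, h=14: full span → s += 14 → s = 14.0000
seg 2 [63.5°–189.4°] cycloidal, h=20: θ=121.7° here. β=58.2, B=125.9. 20·(0.4623 − sin(2π·0.4623)/(2π)) = 8.4979 → s = 22.4979

22.4979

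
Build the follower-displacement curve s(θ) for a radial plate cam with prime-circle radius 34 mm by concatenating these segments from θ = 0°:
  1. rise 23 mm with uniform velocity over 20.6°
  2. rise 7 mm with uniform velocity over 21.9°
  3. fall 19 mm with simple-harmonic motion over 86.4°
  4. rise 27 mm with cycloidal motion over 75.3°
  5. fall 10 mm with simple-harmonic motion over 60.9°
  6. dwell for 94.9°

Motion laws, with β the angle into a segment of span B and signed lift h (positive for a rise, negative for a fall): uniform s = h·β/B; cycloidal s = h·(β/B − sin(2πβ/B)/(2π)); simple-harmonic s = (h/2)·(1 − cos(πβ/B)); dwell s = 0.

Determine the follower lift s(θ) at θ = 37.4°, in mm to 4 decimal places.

seg 1 [0°–20.6°] uniform, h=23: full span → s += 23 → s = 23.0000
seg 2 [20.6°–42.5°] uniform, h=7: θ=37.4° here. β=16.8, B=21.9. 7·16.8/21.9 = 5.3699 → s = 28.3699

28.3699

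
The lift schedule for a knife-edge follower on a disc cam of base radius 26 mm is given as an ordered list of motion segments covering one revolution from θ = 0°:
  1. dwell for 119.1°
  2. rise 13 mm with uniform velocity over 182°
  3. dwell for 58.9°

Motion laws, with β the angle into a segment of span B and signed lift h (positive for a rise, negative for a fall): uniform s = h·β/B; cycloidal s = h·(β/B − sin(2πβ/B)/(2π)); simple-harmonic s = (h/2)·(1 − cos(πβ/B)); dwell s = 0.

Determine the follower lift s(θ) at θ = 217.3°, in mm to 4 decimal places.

seg 1 [0°–119.1°] dwell: s stays 0.0000
seg 2 [119.1°–301.1°] uniform, h=13: θ=217.3° here. β=98.2, B=182. 13·98.2/182 = 7.0143 → s = 7.0143

7.0143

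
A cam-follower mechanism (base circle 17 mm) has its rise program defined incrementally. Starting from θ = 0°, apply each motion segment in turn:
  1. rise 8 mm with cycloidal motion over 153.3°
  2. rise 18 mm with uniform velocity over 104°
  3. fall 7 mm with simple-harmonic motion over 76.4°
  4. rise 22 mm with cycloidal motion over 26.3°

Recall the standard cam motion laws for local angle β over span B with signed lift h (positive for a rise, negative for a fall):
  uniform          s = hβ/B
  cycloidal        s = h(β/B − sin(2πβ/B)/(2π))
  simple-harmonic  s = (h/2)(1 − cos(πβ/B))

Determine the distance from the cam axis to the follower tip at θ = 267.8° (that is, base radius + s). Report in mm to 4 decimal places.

seg 1 [0°–153.3°] cycloidal, h=8: full span → s += 8 → s = 8.0000
seg 2 [153.3°–257.3°] uniform, h=18: full span → s += 18 → s = 26.0000
seg 3 [257.3°–333.7°] simple-harmonic, h=-7: θ=267.8° here. β=10.5, B=76.4. -7/2·(1 − cos(π·0.1374)) = -0.3212 → s = 25.6788
radial distance = base radius + s = 17 + 25.6788 = 42.6788

42.6788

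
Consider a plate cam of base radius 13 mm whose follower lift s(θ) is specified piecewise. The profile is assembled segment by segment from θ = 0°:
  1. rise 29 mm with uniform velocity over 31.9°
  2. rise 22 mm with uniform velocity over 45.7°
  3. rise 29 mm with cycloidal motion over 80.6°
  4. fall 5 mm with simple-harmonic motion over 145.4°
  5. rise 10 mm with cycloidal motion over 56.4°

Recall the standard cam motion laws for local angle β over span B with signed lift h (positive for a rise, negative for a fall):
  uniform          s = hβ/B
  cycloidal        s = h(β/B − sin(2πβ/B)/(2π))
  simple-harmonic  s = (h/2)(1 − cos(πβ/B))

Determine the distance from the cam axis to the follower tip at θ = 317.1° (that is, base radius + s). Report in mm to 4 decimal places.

seg 1 [0°–31.9°] uniform, h=29: full span → s += 29 → s = 29.0000
seg 2 [31.9°–77.6°] uniform, h=22: full span → s += 22 → s = 51.0000
seg 3 [77.6°–158.2°] cycloidal, h=29: full span → s += 29 → s = 80.0000
seg 4 [158.2°–303.6°] simple-harmonic, h=-5: full span → s += -5 → s = 75.0000
seg 5 [303.6°–360°] cycloidal, h=10: θ=317.1° here. β=13.5, B=56.4. 10·(0.2394 − sin(2π·0.2394)/(2π)) = 0.8056 → s = 75.8056
radial distance = base radius + s = 13 + 75.8056 = 88.8056

88.8056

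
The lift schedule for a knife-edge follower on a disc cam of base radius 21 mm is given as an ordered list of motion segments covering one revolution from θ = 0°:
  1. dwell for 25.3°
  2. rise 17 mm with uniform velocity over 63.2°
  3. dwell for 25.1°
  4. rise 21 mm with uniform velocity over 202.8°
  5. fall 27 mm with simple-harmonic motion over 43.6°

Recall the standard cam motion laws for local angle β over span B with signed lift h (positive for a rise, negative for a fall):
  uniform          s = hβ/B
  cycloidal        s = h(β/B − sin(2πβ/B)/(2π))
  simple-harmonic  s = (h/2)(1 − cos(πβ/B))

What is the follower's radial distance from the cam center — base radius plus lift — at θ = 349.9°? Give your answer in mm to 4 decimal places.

seg 1 [0°–25.3°] dwell: s stays 0.0000
seg 2 [25.3°–88.5°] uniform, h=17: full span → s += 17 → s = 17.0000
seg 3 [88.5°–113.6°] dwell: s stays 17.0000
seg 4 [113.6°–316.4°] uniform, h=21: full span → s += 21 → s = 38.0000
seg 5 [316.4°–360°] simple-harmonic, h=-27: θ=349.9° here. β=33.5, B=43.6. -27/2·(1 − cos(π·0.7683)) = -23.5800 → s = 14.4200
radial distance = base radius + s = 21 + 14.4200 = 35.4200

35.4200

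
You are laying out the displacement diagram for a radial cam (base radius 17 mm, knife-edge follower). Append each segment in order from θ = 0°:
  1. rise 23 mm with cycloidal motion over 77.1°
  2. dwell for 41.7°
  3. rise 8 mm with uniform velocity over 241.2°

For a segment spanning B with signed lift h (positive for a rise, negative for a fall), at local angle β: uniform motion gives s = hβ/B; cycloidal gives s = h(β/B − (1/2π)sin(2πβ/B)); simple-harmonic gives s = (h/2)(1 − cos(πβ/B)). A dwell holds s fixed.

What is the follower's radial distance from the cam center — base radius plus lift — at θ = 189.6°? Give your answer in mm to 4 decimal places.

seg 1 [0°–77.1°] cycloidal, h=23: full span → s += 23 → s = 23.0000
seg 2 [77.1°–118.8°] dwell: s stays 23.0000
seg 3 [118.8°–360°] uniform, h=8: θ=189.6° here. β=70.8, B=241.2. 8·70.8/241.2 = 2.3483 → s = 25.3483
radial distance = base radius + s = 17 + 25.3483 = 42.3483

42.3483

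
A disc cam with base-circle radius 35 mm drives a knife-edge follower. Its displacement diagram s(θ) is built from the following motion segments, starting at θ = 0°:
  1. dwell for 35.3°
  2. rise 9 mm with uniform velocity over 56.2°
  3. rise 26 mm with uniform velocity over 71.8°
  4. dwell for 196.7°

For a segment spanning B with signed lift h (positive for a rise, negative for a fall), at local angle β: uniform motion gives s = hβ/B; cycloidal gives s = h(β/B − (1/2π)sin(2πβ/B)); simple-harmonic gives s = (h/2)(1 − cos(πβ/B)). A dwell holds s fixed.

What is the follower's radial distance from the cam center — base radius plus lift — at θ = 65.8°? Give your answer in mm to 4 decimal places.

seg 1 [0°–35.3°] dwell: s stays 0.0000
seg 2 [35.3°–91.5°] uniform, h=9: θ=65.8° here. β=30.5, B=56.2. 9·30.5/56.2 = 4.8843 → s = 4.8843
radial distance = base radius + s = 35 + 4.8843 = 39.8843

39.8843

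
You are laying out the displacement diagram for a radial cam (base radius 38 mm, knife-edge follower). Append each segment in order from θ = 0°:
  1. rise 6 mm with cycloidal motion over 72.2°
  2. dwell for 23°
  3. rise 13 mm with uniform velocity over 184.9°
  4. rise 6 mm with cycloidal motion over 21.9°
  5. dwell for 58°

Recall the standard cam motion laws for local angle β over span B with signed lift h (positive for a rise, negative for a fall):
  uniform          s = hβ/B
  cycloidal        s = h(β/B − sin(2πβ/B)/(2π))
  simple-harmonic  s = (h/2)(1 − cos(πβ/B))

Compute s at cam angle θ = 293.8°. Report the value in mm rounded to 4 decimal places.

seg 1 [0°–72.2°] cycloidal, h=6: full span → s += 6 → s = 6.0000
seg 2 [72.2°–95.2°] dwell: s stays 6.0000
seg 3 [95.2°–280.1°] uniform, h=13: full span → s += 13 → s = 19.0000
seg 4 [280.1°–302°] cycloidal, h=6: θ=293.8° here. β=13.7, B=21.9. 6·(0.6256 − sin(2π·0.6256)/(2π)) = 4.4311 → s = 23.4311

23.4311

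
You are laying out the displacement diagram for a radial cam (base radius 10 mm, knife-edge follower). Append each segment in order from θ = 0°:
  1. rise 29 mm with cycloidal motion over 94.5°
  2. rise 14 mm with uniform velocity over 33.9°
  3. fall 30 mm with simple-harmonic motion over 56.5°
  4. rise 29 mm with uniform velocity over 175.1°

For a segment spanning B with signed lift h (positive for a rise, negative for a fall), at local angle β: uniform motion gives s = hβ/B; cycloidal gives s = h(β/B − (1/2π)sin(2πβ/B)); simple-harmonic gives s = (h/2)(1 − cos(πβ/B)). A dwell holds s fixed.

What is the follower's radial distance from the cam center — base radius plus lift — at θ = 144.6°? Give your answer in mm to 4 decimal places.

seg 1 [0°–94.5°] cycloidal, h=29: full span → s += 29 → s = 29.0000
seg 2 [94.5°–128.4°] uniform, h=14: full span → s += 14 → s = 43.0000
seg 3 [128.4°–184.9°] simple-harmonic, h=-30: θ=144.6° here. β=16.2, B=56.5. -30/2·(1 − cos(π·0.2867)) = -5.6850 → s = 37.3150
radial distance = base radius + s = 10 + 37.3150 = 47.3150

47.3150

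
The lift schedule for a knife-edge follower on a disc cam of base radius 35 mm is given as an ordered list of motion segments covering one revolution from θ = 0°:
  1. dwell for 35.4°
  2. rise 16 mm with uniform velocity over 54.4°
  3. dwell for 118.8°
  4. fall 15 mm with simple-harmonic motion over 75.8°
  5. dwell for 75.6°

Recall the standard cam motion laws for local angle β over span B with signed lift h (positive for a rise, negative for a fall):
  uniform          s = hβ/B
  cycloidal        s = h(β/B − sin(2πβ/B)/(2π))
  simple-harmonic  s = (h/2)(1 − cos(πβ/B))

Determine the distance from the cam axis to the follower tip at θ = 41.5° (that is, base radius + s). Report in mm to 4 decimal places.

seg 1 [0°–35.4°] dwell: s stays 0.0000
seg 2 [35.4°–89.8°] uniform, h=16: θ=41.5° here. β=6.1, B=54.4. 16·6.1/54.4 = 1.7941 → s = 1.7941
radial distance = base radius + s = 35 + 1.7941 = 36.7941

36.7941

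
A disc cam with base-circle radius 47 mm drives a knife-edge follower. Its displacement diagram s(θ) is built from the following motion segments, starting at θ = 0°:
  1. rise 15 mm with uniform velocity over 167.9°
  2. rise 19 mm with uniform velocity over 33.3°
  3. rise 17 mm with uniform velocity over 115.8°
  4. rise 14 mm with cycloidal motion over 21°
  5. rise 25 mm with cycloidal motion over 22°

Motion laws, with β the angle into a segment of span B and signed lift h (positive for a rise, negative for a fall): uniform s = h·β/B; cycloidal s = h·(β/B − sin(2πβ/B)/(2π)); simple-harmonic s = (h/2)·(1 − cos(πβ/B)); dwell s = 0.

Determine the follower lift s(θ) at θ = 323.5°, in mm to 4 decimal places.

seg 1 [0°–167.9°] uniform, h=15: full span → s += 15 → s = 15.0000
seg 2 [167.9°–201.2°] uniform, h=19: full span → s += 19 → s = 34.0000
seg 3 [201.2°–317°] uniform, h=17: full span → s += 17 → s = 51.0000
seg 4 [317°–338°] cycloidal, h=14: θ=323.5° here. β=6.5, B=21. 14·(0.3095 − sin(2π·0.3095)/(2π)) = 2.2592 → s = 53.2592

53.2592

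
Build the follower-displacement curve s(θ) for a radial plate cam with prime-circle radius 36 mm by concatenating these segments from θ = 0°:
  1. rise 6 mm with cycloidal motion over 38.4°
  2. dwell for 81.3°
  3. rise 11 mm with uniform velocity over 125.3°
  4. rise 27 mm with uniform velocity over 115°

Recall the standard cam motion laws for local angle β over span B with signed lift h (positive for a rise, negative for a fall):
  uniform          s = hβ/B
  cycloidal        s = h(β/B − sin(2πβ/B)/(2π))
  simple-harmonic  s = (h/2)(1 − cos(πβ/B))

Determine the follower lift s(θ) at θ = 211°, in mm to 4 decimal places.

seg 1 [0°–38.4°] cycloidal, h=6: full span → s += 6 → s = 6.0000
seg 2 [38.4°–119.7°] dwell: s stays 6.0000
seg 3 [119.7°–245°] uniform, h=11: θ=211° here. β=91.3, B=125.3. 11·91.3/125.3 = 8.0152 → s = 14.0152

14.0152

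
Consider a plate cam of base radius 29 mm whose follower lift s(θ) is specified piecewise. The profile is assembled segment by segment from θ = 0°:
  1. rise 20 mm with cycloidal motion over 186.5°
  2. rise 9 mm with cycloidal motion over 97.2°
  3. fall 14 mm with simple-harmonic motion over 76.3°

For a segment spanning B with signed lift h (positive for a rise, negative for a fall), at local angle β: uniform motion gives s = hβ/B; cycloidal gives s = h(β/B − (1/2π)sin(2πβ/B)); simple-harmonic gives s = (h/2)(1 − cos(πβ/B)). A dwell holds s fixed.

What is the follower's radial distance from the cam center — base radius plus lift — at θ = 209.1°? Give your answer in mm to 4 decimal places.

seg 1 [0°–186.5°] cycloidal, h=20: full span → s += 20 → s = 20.0000
seg 2 [186.5°–283.7°] cycloidal, h=9: θ=209.1° here. β=22.6, B=97.2. 9·(0.2325 − sin(2π·0.2325)/(2π)) = 0.6688 → s = 20.6688
radial distance = base radius + s = 29 + 20.6688 = 49.6688

49.6688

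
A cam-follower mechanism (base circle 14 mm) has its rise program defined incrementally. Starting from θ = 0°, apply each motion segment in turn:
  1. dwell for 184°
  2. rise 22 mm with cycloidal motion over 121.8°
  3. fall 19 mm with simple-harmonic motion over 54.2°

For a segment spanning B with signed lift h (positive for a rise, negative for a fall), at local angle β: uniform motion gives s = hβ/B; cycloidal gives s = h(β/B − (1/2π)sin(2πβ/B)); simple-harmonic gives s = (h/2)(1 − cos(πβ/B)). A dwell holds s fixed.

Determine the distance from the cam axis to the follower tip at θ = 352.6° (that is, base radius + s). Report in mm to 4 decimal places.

seg 1 [0°–184°] dwell: s stays 0.0000
seg 2 [184°–305.8°] cycloidal, h=22: full span → s += 22 → s = 22.0000
seg 3 [305.8°–360°] simple-harmonic, h=-19: θ=352.6° here. β=46.8, B=54.2. -19/2·(1 − cos(π·0.8635)) = -18.1394 → s = 3.8606
radial distance = base radius + s = 14 + 3.8606 = 17.8606

17.8606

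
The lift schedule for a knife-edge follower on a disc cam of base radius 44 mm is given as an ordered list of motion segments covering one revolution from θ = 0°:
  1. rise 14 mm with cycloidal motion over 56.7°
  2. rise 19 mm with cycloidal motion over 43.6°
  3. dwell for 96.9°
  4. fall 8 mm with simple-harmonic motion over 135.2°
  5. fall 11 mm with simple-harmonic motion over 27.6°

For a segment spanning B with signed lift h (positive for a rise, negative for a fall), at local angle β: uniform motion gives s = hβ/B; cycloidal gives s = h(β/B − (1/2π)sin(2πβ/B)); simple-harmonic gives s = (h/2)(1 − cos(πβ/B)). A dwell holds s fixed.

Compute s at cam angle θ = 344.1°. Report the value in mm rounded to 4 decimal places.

seg 1 [0°–56.7°] cycloidal, h=14: full span → s += 14 → s = 14.0000
seg 2 [56.7°–100.3°] cycloidal, h=19: full span → s += 19 → s = 33.0000
seg 3 [100.3°–197.2°] dwell: s stays 33.0000
seg 4 [197.2°–332.4°] simple-harmonic, h=-8: full span → s += -8 → s = 25.0000
seg 5 [332.4°–360°] simple-harmonic, h=-11: θ=344.1° here. β=11.7, B=27.6. -11/2·(1 − cos(π·0.4239)) = -4.1978 → s = 20.8022

20.8022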